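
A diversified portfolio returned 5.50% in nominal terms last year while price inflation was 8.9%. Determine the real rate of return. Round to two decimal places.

-3.12%

Real return via the Fisher equation: (1 + 5.50%)/(1 + 8.9%) − 1 = 1.0550/1.089 − 1 ≈ -0.03122.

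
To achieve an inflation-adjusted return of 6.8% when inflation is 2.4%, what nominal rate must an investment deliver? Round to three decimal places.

By the Fisher equation, 1 + r_nom = (1 + 6.8%)(1 + 2.4%) = 1.068 × 1.024 = 1.093632.
So r_nom = 9.3632%.

9.363%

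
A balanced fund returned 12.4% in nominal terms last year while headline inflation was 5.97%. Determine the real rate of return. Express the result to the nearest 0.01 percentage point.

Real return via the Fisher equation: (1 + 12.4%)/(1 + 5.97%) − 1 = 1.124/1.0597 − 1 ≈ 0.06068.

6.07%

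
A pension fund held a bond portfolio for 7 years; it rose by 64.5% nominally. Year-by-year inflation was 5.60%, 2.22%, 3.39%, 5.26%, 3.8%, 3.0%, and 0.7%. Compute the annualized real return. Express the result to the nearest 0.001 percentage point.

3.827%

Cumulative inflation factor: 1.0560 × 1.0222 × 1.0339 × 1.0526 × 1.038 × 1.030 × 1.007 ≈ 1.26475.
Nominal growth factor: 1.64500. Real growth factor = 1.64500 / 1.26475 ≈ 1.30065.
Annualized: 1.30065^(1/7) − 1 ≈ 0.03827.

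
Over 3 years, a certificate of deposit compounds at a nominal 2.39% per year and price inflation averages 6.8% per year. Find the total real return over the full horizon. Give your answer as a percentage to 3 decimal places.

-11.883%

The annual real rate is (1+2.39%)/(1+6.8%) − 1 = -4.1292%.
Compounded over 3 years: (1 + -0.041292)^3 − 1 ≈ -0.11883.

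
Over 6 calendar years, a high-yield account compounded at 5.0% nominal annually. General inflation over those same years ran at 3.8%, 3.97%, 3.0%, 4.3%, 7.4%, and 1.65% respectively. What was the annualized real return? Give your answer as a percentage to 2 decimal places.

Cumulative inflation factor: 1.038 × 1.0397 × 1.030 × 1.043 × 1.074 × 1.0165 ≈ 1.26572.
Nominal growth factor: 1.34010. Real growth factor = 1.34010 / 1.26572 ≈ 1.05876.
Annualized: 1.05876^(1/6) − 1 ≈ 0.00956.

0.96%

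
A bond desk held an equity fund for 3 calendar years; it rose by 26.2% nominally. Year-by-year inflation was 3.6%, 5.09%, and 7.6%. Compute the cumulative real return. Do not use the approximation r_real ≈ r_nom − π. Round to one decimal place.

Cumulative inflation factor: 1.036 × 1.0509 × 1.076 ≈ 1.17148.
Nominal growth factor: 1.26200. Real growth factor = 1.26200 / 1.17148 ≈ 1.07727.
Total real return ≈ 7.7273%.

7.7%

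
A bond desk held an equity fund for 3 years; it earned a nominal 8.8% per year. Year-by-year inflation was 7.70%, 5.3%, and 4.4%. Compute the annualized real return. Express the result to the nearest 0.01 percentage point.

Cumulative inflation factor: 1.0770 × 1.053 × 1.044 ≈ 1.18398.
Nominal growth factor: 1.28791. Real growth factor = 1.28791 / 1.18398 ≈ 1.08778.
Annualized: 1.08778^(1/3) − 1 ≈ 0.02844.

2.84%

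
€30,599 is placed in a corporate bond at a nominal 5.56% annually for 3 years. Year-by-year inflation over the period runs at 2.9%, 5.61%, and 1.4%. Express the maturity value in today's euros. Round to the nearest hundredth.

Nominal value at maturity: €30,599 × (1 + 5.56%)^3 ≈ €35,991.95.
Price-level factor over 3 years: 1.029 × 1.0561 × 1.014 = 1.1019410766.
The maturity value deflated by that factor is the answer in today's purchasing power.

€32,662.32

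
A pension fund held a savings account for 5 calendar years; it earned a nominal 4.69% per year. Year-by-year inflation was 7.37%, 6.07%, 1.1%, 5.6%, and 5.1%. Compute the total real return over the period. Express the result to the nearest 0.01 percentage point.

-1.59%

Cumulative inflation factor: 1.0737 × 1.0607 × 1.011 × 1.056 × 1.051 ≈ 1.27789.
Nominal growth factor: 1.25755. Real growth factor = 1.25755 / 1.27789 ≈ 0.98409.
Total real return ≈ -1.5915%.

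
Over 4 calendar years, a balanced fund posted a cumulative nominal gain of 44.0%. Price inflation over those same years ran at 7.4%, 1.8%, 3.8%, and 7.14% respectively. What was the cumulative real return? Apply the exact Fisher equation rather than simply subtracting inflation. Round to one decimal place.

Cumulative inflation factor: 1.074 × 1.018 × 1.038 × 1.0714 ≈ 1.21591.
Nominal growth factor: 1.44000. Real growth factor = 1.44000 / 1.21591 ≈ 1.18430.
Total real return ≈ 18.4299%.

18.4%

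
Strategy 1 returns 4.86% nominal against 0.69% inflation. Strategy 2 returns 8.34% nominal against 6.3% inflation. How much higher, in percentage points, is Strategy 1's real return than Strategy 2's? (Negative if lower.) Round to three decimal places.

Strategy 1 real return: 1.0486/1.0069 − 1 = 4.1414%.
Strategy 2 real return: 1.0834/1.063 − 1 = 1.9191%.
Difference: 4.1414 − 1.9191 = 2.2223 pp.

2.222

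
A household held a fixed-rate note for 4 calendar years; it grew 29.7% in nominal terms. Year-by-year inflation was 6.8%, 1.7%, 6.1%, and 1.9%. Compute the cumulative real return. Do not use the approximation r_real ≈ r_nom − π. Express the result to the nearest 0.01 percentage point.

Cumulative inflation factor: 1.068 × 1.017 × 1.061 × 1.019 ≈ 1.17431.
Nominal growth factor: 1.29700. Real growth factor = 1.29700 / 1.17431 ≈ 1.10448.
Total real return ≈ 10.4481%.

10.45%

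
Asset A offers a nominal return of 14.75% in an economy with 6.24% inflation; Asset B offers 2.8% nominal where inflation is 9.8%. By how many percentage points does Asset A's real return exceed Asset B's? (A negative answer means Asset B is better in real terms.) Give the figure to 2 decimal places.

14.39

Asset A real return: 1.1475/1.0624 − 1 = 8.010%.
Asset B real return: 1.028/1.098 − 1 = -6.375%.
Difference: 8.010 − (-6.375) = 14.385 pp.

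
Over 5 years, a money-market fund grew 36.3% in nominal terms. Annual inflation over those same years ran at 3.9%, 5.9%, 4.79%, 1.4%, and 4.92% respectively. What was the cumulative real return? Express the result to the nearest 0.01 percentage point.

Cumulative inflation factor: 1.039 × 1.059 × 1.0479 × 1.014 × 1.0492 ≈ 1.22667.
Nominal growth factor: 1.36300. Real growth factor = 1.36300 / 1.22667 ≈ 1.11114.
Total real return ≈ 11.1139%.

11.11%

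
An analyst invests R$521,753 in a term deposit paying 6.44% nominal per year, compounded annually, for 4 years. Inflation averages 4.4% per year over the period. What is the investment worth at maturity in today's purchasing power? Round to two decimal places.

Nominal value at maturity: R$521,753 × (1 + 6.44%)^4 ≈ R$669,706.35.
Price-level factor over 4 years: (1 + 4.4%)^4 ≈ 1.1879604841.
The maturity value deflated by that factor is the answer in today's purchasing power.

R$563,744.64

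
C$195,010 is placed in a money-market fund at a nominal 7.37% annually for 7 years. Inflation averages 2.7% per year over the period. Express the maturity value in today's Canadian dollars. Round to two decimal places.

C$266,222.31

Nominal value at maturity: C$195,010 × (1 + 7.37%)^7 ≈ C$320,802.36.
Price-level factor over 7 years: (1 + 2.7%)^7 ≈ 1.2050168095.
The maturity value deflated by that factor is the answer in today's purchasing power.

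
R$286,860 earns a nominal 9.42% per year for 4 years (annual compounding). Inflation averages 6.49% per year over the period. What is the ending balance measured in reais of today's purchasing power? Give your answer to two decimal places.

R$319,758.08

Nominal value at maturity: R$286,860 × (1 + 9.42%)^4 ≈ R$411,203.53.
Price-level factor over 4 years: (1 + 6.49%)^4 ≈ 1.2859832388.
The maturity value deflated by that factor is the answer in today's purchasing power.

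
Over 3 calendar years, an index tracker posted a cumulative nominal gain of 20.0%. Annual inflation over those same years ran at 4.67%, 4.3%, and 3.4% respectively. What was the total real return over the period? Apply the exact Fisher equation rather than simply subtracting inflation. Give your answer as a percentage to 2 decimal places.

Cumulative inflation factor: 1.0467 × 1.043 × 1.034 ≈ 1.12883.
Nominal growth factor: 1.20000. Real growth factor = 1.20000 / 1.12883 ≈ 1.06305.
Total real return ≈ 6.3051%.

6.31%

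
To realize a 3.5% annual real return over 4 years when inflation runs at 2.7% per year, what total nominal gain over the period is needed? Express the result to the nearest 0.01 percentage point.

Required annual nominal rate: (1+3.5%)(1+2.7%) − 1 = 6.2945%.
Cumulative over 4 years: (1 + 0.062945)^4 − 1 ≈ 0.27657.

27.66%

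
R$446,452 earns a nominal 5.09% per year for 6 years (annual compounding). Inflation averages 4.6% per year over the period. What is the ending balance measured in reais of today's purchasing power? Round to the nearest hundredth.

R$459,148.34

Nominal value at maturity: R$446,452 × (1 + 5.09%)^6 ≈ R$601,371.89.
Price-level factor over 6 years: (1 + 4.6%)^6 ≈ 1.3097551271.
Dividing the nominal maturity value by the price-level factor gives the value in today's money.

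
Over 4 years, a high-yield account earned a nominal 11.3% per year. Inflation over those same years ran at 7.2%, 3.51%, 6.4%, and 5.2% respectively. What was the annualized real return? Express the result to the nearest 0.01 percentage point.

Cumulative inflation factor: 1.072 × 1.0351 × 1.064 × 1.052 ≈ 1.24204.
Nominal growth factor: 1.53455. Real growth factor = 1.53455 / 1.24204 ≈ 1.23551.
Annualized: 1.23551^(1/4) − 1 ≈ 0.05429.

5.43%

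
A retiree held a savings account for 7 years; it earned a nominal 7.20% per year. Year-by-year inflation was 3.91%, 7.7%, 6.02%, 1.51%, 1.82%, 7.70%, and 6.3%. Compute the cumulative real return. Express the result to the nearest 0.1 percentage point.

15.9%

Cumulative inflation factor: 1.0391 × 1.077 × 1.0602 × 1.0151 × 1.0182 × 1.0770 × 1.063 ≈ 1.40395.
Nominal growth factor: 1.62691. Real growth factor = 1.62691 / 1.40395 ≈ 1.15881.
Total real return ≈ 15.8809%.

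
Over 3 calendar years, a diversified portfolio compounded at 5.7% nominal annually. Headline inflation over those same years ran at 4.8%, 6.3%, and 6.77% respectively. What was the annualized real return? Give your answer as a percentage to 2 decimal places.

Cumulative inflation factor: 1.048 × 1.063 × 1.0677 ≈ 1.18944.
Nominal growth factor: 1.18093. Real growth factor = 1.18093 / 1.18944 ≈ 0.99284.
Annualized: 0.99284^(1/3) − 1 ≈ -0.00239.

-0.24%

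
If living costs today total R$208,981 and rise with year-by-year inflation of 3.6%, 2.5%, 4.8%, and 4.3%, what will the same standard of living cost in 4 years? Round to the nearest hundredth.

Cumulative price-level factor: 1.036 × 1.025 × 1.048 × 1.043 = 1.1607246616.
Multiplying R$208,981 by the price-level factor gives the future nominal sum.

R$242,569.40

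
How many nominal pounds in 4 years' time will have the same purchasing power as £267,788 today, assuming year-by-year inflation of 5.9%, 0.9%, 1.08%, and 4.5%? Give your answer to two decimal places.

£302,245.44

Cumulative price-level factor: 1.059 × 1.009 × 1.0108 × 1.045 ≈ 1.1286743359.
The nominal amount required is £267,788 scaled up by that factor.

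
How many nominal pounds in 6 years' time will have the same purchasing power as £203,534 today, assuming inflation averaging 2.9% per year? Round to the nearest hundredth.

Cumulative price-level factor: (1+2.9%)^6 ≈ 1.1871135129.
Multiplying £203,534 by the price-level factor gives the future nominal sum.

£241,617.96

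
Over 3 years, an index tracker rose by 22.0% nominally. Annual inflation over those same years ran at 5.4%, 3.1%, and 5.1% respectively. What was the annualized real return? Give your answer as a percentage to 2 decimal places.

Cumulative inflation factor: 1.054 × 1.031 × 1.051 ≈ 1.14209.
Nominal growth factor: 1.22000. Real growth factor = 1.22000 / 1.14209 ≈ 1.06821.
Annualized: 1.06821^(1/3) − 1 ≈ 0.02224.

2.22%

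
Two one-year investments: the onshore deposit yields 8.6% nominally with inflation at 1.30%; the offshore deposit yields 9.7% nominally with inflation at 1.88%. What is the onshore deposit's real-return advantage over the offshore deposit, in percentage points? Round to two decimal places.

-0.47

The onshore deposit real return: 1.086/1.0130 − 1 = 7.206%.
The offshore deposit real return: 1.097/1.0188 − 1 = 7.676%.
Difference: 7.206 − 7.676 = -0.470 pp.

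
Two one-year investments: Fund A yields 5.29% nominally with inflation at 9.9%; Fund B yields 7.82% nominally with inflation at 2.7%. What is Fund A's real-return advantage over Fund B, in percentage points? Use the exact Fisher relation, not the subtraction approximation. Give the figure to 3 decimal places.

-9.180

Fund A real return: 1.0529/1.099 − 1 = -4.1947%.
Fund B real return: 1.0782/1.027 − 1 = 4.9854%.
Difference: -4.1947 − 4.9854 = -9.1801 pp.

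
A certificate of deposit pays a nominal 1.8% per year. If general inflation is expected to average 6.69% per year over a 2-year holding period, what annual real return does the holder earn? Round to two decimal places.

With constant rates the annual real return is the same each year: (1+1.8%)/(1+6.69%) − 1 = -0.04583.

-4.58%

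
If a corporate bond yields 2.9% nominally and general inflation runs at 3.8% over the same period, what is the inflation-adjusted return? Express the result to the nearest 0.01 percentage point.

-0.87%

Real return via the Fisher equation: (1 + 2.9%)/(1 + 3.8%) − 1 = 1.029/1.038 − 1 ≈ -0.00867.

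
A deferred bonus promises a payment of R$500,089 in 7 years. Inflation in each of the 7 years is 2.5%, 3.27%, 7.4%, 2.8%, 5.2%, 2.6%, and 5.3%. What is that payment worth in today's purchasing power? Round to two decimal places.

Price-level factor over 7 years: 1.025 × 1.0327 × 1.074 × 1.028 × 1.052 × 1.026 × 1.053 ≈ 1.3282716709.
Purchasing power today: R$500,089 divided by that factor.

R$376,496.02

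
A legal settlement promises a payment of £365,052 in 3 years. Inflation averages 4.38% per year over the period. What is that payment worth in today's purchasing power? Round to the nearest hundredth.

Price-level factor over 3 years: (1 + 4.38%)^3 ≈ 1.1372393477.
Purchasing power today: £365,052 divided by that factor.

£320,998.39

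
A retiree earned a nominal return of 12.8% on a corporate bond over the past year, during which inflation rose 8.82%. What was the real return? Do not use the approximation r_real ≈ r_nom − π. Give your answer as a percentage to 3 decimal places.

3.657%

Real return via the Fisher equation: (1 + 12.8%)/(1 + 8.82%) − 1 = 1.128/1.0882 − 1 ≈ 0.03657.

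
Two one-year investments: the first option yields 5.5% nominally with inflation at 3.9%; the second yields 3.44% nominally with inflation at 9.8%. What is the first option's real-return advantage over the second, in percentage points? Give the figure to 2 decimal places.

The first option real return: 1.055/1.039 − 1 = 1.540%.
The second real return: 1.0344/1.098 − 1 = -5.792%.
Difference: 1.540 − (-5.792) = 7.332 pp.

7.33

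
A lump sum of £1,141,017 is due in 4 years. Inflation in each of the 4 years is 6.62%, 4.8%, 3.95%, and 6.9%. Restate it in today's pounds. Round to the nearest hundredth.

£918,945.92

Price-level factor over 4 years: 1.0662 × 1.048 × 1.0395 × 1.069 ≈ 1.2416584822.
Purchasing power today: £1,141,017 divided by that factor.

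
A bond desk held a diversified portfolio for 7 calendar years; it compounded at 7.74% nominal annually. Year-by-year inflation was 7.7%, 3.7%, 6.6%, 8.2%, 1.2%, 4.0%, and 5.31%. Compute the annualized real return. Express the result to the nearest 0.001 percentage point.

Cumulative inflation factor: 1.077 × 1.037 × 1.066 × 1.082 × 1.012 × 1.040 × 1.0531 ≈ 1.42778.
Nominal growth factor: 1.68515. Real growth factor = 1.68515 / 1.42778 ≈ 1.18026.
Annualized: 1.18026^(1/7) − 1 ≈ 0.02396.

2.396%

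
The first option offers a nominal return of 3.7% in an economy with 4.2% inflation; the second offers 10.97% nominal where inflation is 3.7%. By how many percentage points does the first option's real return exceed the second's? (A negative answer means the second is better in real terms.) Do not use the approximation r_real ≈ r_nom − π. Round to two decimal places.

-7.49

The first option real return: 1.037/1.042 − 1 = -0.480%.
The second real return: 1.1097/1.037 − 1 = 7.011%.
Difference: -0.480 − 7.011 = -7.491 pp.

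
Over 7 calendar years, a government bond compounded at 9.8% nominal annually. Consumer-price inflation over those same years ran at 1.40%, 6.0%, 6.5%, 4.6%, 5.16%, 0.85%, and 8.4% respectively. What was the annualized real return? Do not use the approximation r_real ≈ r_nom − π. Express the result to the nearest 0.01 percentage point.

Cumulative inflation factor: 1.0140 × 1.060 × 1.065 × 1.046 × 1.0516 × 1.0085 × 1.084 ≈ 1.37651.
Nominal growth factor: 1.92405. Real growth factor = 1.92405 / 1.37651 ≈ 1.39777.
Annualized: 1.39777^(1/7) − 1 ≈ 0.04900.

4.90%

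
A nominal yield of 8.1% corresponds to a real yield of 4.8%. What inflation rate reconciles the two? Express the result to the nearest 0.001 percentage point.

From (1+r_nom) = (1+r_real)(1+π), we get 1+π = (1 + 8.1%)/(1 + 4.8%) = 1.081/1.048 ≈ 1.03149.
So π ≈ 3.1489%.

3.149%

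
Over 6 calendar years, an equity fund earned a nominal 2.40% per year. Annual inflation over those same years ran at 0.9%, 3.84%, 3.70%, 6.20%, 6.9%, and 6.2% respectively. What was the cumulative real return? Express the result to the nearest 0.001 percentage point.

-11.989%

Cumulative inflation factor: 1.009 × 1.0384 × 1.0370 × 1.0620 × 1.069 × 1.062 ≈ 1.30997.
Nominal growth factor: 1.15292. Real growth factor = 1.15292 / 1.30997 ≈ 0.88011.
Total real return ≈ -11.9887%.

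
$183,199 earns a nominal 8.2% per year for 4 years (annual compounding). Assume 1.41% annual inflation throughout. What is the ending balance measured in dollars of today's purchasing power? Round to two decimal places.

$237,415.47

Nominal value at maturity: $183,199 × (1 + 8.2%)^4 ≈ $251,091.58.
Price-level factor over 4 years: (1 + 1.41%)^4 ≈ 1.0576041124.
The maturity value deflated by that factor is the answer in today's purchasing power.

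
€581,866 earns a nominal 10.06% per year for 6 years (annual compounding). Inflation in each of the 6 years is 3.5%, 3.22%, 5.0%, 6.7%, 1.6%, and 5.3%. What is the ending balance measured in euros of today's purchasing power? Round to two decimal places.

Nominal value at maturity: €581,866 × (1 + 10.06%)^6 ≈ €1,034,189.28.
Price-level factor over 6 years: 1.035 × 1.0322 × 1.050 × 1.067 × 1.016 × 1.053 ≈ 1.2805012364.
Dividing the nominal maturity value by the price-level factor gives the value in today's money.

€807,644.11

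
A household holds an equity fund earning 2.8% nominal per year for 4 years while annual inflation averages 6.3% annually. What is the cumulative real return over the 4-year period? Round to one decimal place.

The annual real rate is (1+2.8%)/(1+6.3%) − 1 = -3.2926%.
Compounded over 4 years: (1 + -0.032926)^4 − 1 ≈ -0.12534.

-12.5%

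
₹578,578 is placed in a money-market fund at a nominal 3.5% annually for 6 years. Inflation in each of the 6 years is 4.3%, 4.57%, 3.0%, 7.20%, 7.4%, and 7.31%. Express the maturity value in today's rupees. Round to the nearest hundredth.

₹512,431.85

Nominal value at maturity: ₹578,578 × (1 + 3.5%)^6 ≈ ₹711,220.09.
Price-level factor over 6 years: 1.043 × 1.0457 × 1.030 × 1.0720 × 1.074 × 1.0731 ≈ 1.3879310854.
Dividing the nominal maturity value by the price-level factor gives the value in today's money.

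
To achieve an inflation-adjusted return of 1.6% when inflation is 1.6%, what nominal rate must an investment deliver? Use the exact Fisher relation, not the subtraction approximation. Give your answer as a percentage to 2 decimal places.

By the Fisher equation, 1 + r_nom = (1 + 1.6%)(1 + 1.6%) = 1.016 × 1.016 = 1.032256.
So r_nom = 3.2256%.

3.23%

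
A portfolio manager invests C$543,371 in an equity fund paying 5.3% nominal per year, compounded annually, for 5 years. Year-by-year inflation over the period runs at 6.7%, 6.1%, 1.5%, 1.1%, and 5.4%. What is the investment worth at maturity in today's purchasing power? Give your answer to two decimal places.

C$574,514.11

Nominal value at maturity: C$543,371 × (1 + 5.3%)^5 ≈ C$703,458.23.
Price-level factor over 5 years: 1.067 × 1.061 × 1.015 × 1.011 × 1.054 ≈ 1.2244402914.
The maturity value deflated by that factor is the answer in today's purchasing power.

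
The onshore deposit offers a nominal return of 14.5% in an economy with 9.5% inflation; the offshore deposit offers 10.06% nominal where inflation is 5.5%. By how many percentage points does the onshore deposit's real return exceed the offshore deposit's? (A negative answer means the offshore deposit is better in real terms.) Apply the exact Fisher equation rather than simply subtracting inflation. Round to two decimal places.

0.24

The onshore deposit real return: 1.145/1.095 − 1 = 4.566%.
The offshore deposit real return: 1.1006/1.055 − 1 = 4.322%.
Difference: 4.566 − 4.322 = 0.244 pp.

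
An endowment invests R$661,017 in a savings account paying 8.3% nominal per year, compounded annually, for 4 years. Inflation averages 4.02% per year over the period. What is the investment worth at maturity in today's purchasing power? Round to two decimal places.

Nominal value at maturity: R$661,017 × (1 + 8.3%)^4 ≈ R$909,340.34.
Price-level factor over 4 years: (1 + 4.02%)^4 ≈ 1.1707587108.
The maturity value deflated by that factor is the answer in today's purchasing power.

R$776,710.29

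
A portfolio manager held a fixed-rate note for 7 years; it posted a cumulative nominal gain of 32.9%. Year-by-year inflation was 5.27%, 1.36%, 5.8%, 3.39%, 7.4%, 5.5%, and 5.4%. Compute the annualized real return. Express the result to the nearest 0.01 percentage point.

-0.68%

Cumulative inflation factor: 1.0527 × 1.0136 × 1.058 × 1.0339 × 1.074 × 1.055 × 1.054 ≈ 1.39390.
Nominal growth factor: 1.32900. Real growth factor = 1.32900 / 1.39390 ≈ 0.95344.
Annualized: 0.95344^(1/7) − 1 ≈ -0.00679.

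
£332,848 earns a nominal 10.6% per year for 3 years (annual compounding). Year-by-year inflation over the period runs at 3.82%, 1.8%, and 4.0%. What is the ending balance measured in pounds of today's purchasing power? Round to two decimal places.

£409,684.18

Nominal value at maturity: £332,848 × (1 + 10.6%)^3 ≈ £450,309.73.
Price-level factor over 3 years: 1.0382 × 1.018 × 1.040 = 1.099163104.
The maturity value deflated by that factor is the answer in today's purchasing power.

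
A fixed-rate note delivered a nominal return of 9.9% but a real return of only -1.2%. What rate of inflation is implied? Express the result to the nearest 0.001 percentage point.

From (1+r_nom) = (1+r_real)(1+π), we get 1+π = (1 + 9.9%)/(1 − 1.2%) = 1.099/0.988 ≈ 1.11235.
So π ≈ 11.2348%.

11.235%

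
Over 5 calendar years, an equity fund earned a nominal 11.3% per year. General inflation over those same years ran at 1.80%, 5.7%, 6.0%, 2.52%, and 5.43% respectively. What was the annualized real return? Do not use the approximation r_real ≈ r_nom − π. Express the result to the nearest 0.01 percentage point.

6.74%

Cumulative inflation factor: 1.0180 × 1.057 × 1.060 × 1.0252 × 1.0543 ≈ 1.23283.
Nominal growth factor: 1.70795. Real growth factor = 1.70795 / 1.23283 ≈ 1.38540.
Annualized: 1.38540^(1/5) − 1 ≈ 0.06737.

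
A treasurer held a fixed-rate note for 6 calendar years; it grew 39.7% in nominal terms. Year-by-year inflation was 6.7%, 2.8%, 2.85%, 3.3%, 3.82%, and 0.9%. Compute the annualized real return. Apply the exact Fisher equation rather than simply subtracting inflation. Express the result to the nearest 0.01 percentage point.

Cumulative inflation factor: 1.067 × 1.028 × 1.0285 × 1.033 × 1.0382 × 1.009 ≈ 1.22077.
Nominal growth factor: 1.39700. Real growth factor = 1.39700 / 1.22077 ≈ 1.14436.
Annualized: 1.14436^(1/6) − 1 ≈ 0.02273.

2.27%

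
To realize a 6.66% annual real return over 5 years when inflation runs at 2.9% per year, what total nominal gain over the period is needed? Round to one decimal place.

Required annual nominal rate: (1+6.66%)(1+2.9%) − 1 = 9.75314%.
Cumulative over 5 years: (1 + 0.0975314)^5 − 1 ≈ 0.59252.

59.3%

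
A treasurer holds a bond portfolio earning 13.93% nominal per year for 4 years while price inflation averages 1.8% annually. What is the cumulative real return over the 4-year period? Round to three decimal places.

56.878%

The annual real rate is (1+13.93%)/(1+1.8%) − 1 = 11.9155%.
Compounded over 4 years: (1 + 0.119155)^4 − 1 ≈ 0.56878.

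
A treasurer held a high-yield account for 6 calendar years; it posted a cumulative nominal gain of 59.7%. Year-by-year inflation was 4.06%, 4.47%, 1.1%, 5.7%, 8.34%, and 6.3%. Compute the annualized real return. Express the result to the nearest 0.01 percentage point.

2.99%

Cumulative inflation factor: 1.0406 × 1.0447 × 1.011 × 1.057 × 1.0834 × 1.063 ≈ 1.33790.
Nominal growth factor: 1.59700. Real growth factor = 1.59700 / 1.33790 ≈ 1.19366.
Annualized: 1.19366^(1/6) − 1 ≈ 0.02994.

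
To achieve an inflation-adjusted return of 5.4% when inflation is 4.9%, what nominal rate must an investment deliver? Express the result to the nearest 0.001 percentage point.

10.565%

By the Fisher equation, 1 + r_nom = (1 + 5.4%)(1 + 4.9%) = 1.054 × 1.049 = 1.105646.
So r_nom = 10.5646%.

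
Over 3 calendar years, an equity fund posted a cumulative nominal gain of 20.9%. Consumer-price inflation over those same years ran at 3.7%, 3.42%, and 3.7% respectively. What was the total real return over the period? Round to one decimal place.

8.7%

Cumulative inflation factor: 1.037 × 1.0342 × 1.037 ≈ 1.11215.
Nominal growth factor: 1.20900. Real growth factor = 1.20900 / 1.11215 ≈ 1.08709.
Total real return ≈ 8.7087%.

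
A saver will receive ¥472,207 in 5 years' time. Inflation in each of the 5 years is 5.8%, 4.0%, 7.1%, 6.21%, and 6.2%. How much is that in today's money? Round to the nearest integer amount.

¥355,250

Price-level factor over 5 years: 1.058 × 1.040 × 1.071 × 1.0621 × 1.062 ≈ 1.3292247017.
Purchasing power today: ¥472,207 divided by that factor.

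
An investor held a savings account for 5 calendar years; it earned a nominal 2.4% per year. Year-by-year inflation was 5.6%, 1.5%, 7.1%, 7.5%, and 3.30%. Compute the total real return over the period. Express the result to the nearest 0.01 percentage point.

Cumulative inflation factor: 1.056 × 1.015 × 1.071 × 1.075 × 1.0330 ≈ 1.27476.
Nominal growth factor: 1.12590. Real growth factor = 1.12590 / 1.27476 ≈ 0.88323.
Total real return ≈ -11.6775%.

-11.68%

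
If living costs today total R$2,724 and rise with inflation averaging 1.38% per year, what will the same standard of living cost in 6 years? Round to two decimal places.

R$2,957.47

Cumulative price-level factor: (1+1.38%)^6 ≈ 1.0857097085.
The nominal amount required is R$2,724 scaled up by that factor.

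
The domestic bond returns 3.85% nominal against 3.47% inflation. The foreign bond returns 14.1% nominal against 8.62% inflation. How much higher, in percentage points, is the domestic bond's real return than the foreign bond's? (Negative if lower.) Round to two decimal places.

-4.68

The domestic bond real return: 1.0385/1.0347 − 1 = 0.367%.
The foreign bond real return: 1.141/1.0862 − 1 = 5.045%.
Difference: 0.367 − 5.045 = -4.678 pp.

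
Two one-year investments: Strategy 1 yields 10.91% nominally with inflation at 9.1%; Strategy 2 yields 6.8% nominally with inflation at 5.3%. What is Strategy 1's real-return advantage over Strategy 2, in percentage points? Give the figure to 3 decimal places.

Strategy 1 real return: 1.1091/1.091 − 1 = 1.6590%.
Strategy 2 real return: 1.068/1.053 − 1 = 1.4245%.
Difference: 1.6590 − 1.4245 = 0.2345 pp.

0.235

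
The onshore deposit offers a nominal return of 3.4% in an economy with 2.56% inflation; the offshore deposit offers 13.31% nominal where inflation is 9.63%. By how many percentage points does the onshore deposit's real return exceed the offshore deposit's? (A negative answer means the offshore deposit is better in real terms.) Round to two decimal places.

-2.54

The onshore deposit real return: 1.034/1.0256 − 1 = 0.819%.
The offshore deposit real return: 1.1331/1.0963 − 1 = 3.357%.
Difference: 0.819 − 3.357 = -2.538 pp.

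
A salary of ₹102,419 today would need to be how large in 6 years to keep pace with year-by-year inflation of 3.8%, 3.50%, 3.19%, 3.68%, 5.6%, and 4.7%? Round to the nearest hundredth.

₹130,155.17

Cumulative price-level factor: 1.038 × 1.0350 × 1.0319 × 1.0368 × 1.056 × 1.047 ≈ 1.2708108209.
The nominal amount required is ₹102,419 scaled up by that factor.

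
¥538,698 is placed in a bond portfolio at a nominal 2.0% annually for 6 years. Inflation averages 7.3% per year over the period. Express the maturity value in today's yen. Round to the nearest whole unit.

¥397,510

Nominal value at maturity: ¥538,698 × (1 + 2.0%)^6 ≈ ¥606,661.
Price-level factor over 6 years: (1 + 7.3%)^6 ≈ 1.5261539034.
The maturity value deflated by that factor is the answer in today's purchasing power.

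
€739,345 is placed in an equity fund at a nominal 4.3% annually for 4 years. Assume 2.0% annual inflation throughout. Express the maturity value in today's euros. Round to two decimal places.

Nominal value at maturity: €739,345 × (1 + 4.3%)^4 ≈ €874,952.29.
Price-level factor over 4 years: (1 + 2.0%)^4 = 1.08243216.
Dividing the nominal maturity value by the price-level factor gives the value in today's money.

€808,320.67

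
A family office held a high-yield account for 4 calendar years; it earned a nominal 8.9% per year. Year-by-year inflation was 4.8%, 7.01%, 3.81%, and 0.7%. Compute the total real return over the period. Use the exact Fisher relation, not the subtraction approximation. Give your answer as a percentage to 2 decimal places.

Cumulative inflation factor: 1.048 × 1.0701 × 1.0381 × 1.007 ≈ 1.17234.
Nominal growth factor: 1.40641. Real growth factor = 1.40641 / 1.17234 ≈ 1.19966.
Total real return ≈ 19.9657%.

19.97%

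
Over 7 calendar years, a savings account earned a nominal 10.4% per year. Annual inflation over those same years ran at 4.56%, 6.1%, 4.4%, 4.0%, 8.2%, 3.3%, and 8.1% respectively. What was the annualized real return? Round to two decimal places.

4.64%

Cumulative inflation factor: 1.0456 × 1.061 × 1.044 × 1.040 × 1.082 × 1.033 × 1.081 ≈ 1.45535.
Nominal growth factor: 1.99887. Real growth factor = 1.99887 / 1.45535 ≈ 1.37346.
Annualized: 1.37346^(1/7) − 1 ≈ 0.04638.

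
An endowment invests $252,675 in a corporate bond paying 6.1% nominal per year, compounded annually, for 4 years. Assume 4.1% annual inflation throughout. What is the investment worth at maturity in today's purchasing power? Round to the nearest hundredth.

$272,659.66

Nominal value at maturity: $252,675 × (1 + 6.1%)^4 ≈ $320,201.83.
Price-level factor over 4 years: (1 + 4.1%)^4 ≈ 1.1743645098.
The maturity value deflated by that factor is the answer in today's purchasing power.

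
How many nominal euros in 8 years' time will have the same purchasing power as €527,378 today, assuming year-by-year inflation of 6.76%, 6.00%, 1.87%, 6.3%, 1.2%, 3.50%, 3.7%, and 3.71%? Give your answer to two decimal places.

Cumulative price-level factor: 1.0676 × 1.0600 × 1.0187 × 1.063 × 1.012 × 1.0350 × 1.037 × 1.0371 ≈ 1.3804295710.
The nominal amount required is €527,378 scaled up by that factor.

€728,008.19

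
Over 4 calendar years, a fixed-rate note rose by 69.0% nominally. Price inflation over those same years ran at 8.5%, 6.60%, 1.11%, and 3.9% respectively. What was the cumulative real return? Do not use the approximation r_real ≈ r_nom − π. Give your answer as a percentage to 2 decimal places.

Cumulative inflation factor: 1.085 × 1.0660 × 1.0111 × 1.039 ≈ 1.21506.
Nominal growth factor: 1.69000. Real growth factor = 1.69000 / 1.21506 ≈ 1.39088.
Total real return ≈ 39.0881%.

39.09%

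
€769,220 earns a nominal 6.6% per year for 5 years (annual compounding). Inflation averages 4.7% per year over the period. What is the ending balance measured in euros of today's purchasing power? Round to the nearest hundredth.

Nominal value at maturity: €769,220 × (1 + 6.6%)^5 ≈ €1,058,855.24.
Price-level factor over 5 years: (1 + 4.7%)^5 ≈ 1.2581528578.
The maturity value deflated by that factor is the answer in today's purchasing power.

€841,595.07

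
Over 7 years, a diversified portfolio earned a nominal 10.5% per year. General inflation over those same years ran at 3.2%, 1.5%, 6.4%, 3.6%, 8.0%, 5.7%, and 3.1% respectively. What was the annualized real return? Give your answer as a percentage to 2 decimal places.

5.76%

Cumulative inflation factor: 1.032 × 1.015 × 1.064 × 1.036 × 1.080 × 1.057 × 1.031 ≈ 1.35895.
Nominal growth factor: 2.01157. Real growth factor = 2.01157 / 1.35895 ≈ 1.48024.
Annualized: 1.48024^(1/7) − 1 ≈ 0.05763.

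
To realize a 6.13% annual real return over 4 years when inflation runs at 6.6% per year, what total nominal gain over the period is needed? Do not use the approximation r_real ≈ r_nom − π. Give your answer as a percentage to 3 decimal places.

Required annual nominal rate: (1+6.13%)(1+6.6%) − 1 = 13.13458%.
Cumulative over 4 years: (1 + 0.1313458)^4 − 1 ≈ 0.63825.

63.825%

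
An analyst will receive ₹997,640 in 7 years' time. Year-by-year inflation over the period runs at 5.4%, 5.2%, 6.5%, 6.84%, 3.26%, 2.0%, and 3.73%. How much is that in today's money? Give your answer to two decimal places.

Price-level factor over 7 years: 1.054 × 1.052 × 1.065 × 1.0684 × 1.0326 × 1.020 × 1.0373 ≈ 1.3784039475.
Purchasing power today: ₹997,640 divided by that factor.

₹723,764.61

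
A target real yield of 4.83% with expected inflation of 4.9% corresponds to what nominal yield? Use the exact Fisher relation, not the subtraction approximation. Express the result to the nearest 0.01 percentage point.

9.97%

By the Fisher equation, 1 + r_nom = (1 + 4.83%)(1 + 4.9%) = 1.0483 × 1.049 = 1.0996667.
So r_nom = 9.96667%.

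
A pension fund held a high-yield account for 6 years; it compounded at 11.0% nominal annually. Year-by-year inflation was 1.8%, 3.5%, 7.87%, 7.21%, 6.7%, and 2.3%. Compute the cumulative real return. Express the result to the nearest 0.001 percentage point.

40.629%

Cumulative inflation factor: 1.018 × 1.035 × 1.0787 × 1.0721 × 1.067 × 1.023 ≈ 1.33004.
Nominal growth factor: 1.87041. Real growth factor = 1.87041 / 1.33004 ≈ 1.40629.
Total real return ≈ 40.6286%.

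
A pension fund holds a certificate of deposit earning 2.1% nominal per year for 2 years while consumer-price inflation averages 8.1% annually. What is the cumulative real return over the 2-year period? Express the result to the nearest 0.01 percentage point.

-10.79%

The annual real rate is (1+2.1%)/(1+8.1%) − 1 = -5.5504%.
Compounded over 2 years: (1 + -0.055504)^2 − 1 ≈ -0.10793.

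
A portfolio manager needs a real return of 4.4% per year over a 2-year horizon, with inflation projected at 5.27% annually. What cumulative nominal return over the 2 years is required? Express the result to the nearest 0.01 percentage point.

20.78%

Required annual nominal rate: (1+4.4%)(1+5.27%) − 1 = 9.90188%.
Cumulative over 2 years: (1 + 0.0990188)^2 − 1 ≈ 0.20784.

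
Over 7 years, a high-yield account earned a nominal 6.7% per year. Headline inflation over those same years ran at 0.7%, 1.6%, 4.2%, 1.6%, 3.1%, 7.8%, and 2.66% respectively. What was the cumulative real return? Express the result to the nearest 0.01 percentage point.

27.41%

Cumulative inflation factor: 1.007 × 1.016 × 1.042 × 1.016 × 1.031 × 1.078 × 1.0266 ≈ 1.23584.
Nominal growth factor: 1.57453. Real growth factor = 1.57453 / 1.23584 ≈ 1.27405.
Total real return ≈ 27.4053%.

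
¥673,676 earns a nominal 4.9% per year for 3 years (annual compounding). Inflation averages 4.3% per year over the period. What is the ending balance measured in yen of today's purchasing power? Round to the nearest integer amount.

Nominal value at maturity: ¥673,676 × (1 + 4.9%)^3 ≈ ¥777,638.
Price-level factor over 3 years: (1 + 4.3%)^3 = 1.134626507.
The maturity value deflated by that factor is the answer in today's purchasing power.

¥685,369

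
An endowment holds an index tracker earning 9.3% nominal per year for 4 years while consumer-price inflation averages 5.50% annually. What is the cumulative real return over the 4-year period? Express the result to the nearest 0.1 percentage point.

15.2%

The annual real rate is (1+9.3%)/(1+5.50%) − 1 = 3.6019%.
Compounded over 4 years: (1 + 0.036019)^4 − 1 ≈ 0.15205.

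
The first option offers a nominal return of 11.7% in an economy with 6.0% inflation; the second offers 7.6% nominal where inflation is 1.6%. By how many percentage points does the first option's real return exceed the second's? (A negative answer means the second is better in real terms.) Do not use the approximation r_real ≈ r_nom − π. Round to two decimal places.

The first option real return: 1.117/1.060 − 1 = 5.377%.
The second real return: 1.076/1.016 − 1 = 5.906%.
Difference: 5.377 − 5.906 = -0.529 pp.

-0.53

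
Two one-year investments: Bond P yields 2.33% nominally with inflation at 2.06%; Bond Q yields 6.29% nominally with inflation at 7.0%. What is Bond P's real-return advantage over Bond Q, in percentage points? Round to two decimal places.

Bond P real return: 1.0233/1.0206 − 1 = 0.265%.
Bond Q real return: 1.0629/1.070 − 1 = -0.664%.
Difference: 0.265 − (-0.664) = 0.929 pp.

0.93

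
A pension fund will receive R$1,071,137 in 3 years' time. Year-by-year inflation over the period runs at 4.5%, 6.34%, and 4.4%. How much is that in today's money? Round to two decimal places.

R$923,276.06

Price-level factor over 3 years: 1.045 × 1.0634 × 1.044 = 1.160148132.
Purchasing power today: R$1,071,137 divided by that factor.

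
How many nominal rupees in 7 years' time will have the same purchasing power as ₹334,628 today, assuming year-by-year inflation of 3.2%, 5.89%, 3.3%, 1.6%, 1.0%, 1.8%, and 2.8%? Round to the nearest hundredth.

Cumulative price-level factor: 1.032 × 1.0589 × 1.033 × 1.016 × 1.010 × 1.018 × 1.028 ≈ 1.2122465073.
Multiplying ₹334,628 by the price-level factor gives the future nominal sum.

₹405,651.62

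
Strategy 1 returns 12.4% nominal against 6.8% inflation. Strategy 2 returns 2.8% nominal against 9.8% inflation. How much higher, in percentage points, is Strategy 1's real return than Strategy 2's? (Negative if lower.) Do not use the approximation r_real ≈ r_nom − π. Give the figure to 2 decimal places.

Strategy 1 real return: 1.124/1.068 − 1 = 5.243%.
Strategy 2 real return: 1.028/1.098 − 1 = -6.375%.
Difference: 5.243 − (-6.375) = 11.618 pp.

11.62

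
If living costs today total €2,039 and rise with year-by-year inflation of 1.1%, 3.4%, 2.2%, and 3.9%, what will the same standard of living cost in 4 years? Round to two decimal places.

Cumulative price-level factor: 1.011 × 1.034 × 1.022 × 1.039 ≈ 1.1100387449.
The nominal amount required is €2,039 scaled up by that factor.

€2,263.37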